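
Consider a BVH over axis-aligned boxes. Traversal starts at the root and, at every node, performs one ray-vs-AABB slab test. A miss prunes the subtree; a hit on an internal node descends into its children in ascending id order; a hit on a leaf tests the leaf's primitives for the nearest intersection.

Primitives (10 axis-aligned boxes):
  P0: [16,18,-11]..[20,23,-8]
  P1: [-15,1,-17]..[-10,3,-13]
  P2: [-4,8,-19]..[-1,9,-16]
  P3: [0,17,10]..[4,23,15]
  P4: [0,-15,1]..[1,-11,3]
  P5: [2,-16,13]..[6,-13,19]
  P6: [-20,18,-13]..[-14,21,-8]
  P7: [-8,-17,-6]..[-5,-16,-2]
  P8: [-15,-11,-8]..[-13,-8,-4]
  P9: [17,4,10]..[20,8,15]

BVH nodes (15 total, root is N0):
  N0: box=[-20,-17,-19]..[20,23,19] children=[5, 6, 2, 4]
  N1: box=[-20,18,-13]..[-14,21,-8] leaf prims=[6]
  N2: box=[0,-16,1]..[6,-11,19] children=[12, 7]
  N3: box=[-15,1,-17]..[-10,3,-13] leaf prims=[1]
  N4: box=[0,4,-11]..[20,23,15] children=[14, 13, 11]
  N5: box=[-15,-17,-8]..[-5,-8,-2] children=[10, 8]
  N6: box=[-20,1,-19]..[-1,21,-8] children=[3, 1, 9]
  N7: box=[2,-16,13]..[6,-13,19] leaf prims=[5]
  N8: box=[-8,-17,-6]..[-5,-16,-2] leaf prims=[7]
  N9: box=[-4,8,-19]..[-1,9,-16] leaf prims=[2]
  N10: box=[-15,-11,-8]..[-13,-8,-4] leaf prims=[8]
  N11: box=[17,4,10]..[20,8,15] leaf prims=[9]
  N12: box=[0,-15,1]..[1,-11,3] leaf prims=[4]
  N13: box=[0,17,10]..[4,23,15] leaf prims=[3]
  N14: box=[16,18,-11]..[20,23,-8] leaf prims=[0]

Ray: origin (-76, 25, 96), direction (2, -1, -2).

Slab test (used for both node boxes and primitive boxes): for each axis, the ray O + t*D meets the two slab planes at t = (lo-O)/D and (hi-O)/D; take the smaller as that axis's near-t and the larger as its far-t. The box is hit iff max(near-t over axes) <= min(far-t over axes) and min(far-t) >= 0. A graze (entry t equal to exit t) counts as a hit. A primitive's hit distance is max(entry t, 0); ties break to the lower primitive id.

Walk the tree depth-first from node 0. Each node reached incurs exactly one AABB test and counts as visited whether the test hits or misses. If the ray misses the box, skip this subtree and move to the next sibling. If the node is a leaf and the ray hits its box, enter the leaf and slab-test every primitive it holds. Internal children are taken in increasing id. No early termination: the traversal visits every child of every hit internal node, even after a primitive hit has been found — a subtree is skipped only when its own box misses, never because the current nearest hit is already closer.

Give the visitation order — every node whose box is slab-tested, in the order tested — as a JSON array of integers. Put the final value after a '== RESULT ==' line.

Traverse from the root:
N0 x:[28,48] y:[2,42] z:[77/2,115/2] -> hit [77/2,42], descend [2, 4, 5, 6]
  N2 x:[38,41] y:[36,41] z:[77/2,95/2] -> hit [77/2,41], descend [7, 12]
    N7 x:[39,41] y:[38,41] z:[77/2,83/2] -> hit [39,41] leaf, test {P5@t=39}
    N12 x:[38,77/2] y:[36,40] z:[93/2,95/2] -> miss, prune
  N4 x:[38,48] y:[2,21] z:[81/2,107/2] -> miss, prune
  N5 x:[61/2,71/2] y:[33,42] z:[49,52] -> miss, prune
  N6 x:[28,75/2] y:[4,24] z:[52,115/2] -> miss, prune

Visited [0, 2, 7, 12, 4, 5, 6]. Tests: 7 box, 1 leaf. Nearest: P5.

== RESULT ==
[0, 2, 7, 12, 4, 5, 6]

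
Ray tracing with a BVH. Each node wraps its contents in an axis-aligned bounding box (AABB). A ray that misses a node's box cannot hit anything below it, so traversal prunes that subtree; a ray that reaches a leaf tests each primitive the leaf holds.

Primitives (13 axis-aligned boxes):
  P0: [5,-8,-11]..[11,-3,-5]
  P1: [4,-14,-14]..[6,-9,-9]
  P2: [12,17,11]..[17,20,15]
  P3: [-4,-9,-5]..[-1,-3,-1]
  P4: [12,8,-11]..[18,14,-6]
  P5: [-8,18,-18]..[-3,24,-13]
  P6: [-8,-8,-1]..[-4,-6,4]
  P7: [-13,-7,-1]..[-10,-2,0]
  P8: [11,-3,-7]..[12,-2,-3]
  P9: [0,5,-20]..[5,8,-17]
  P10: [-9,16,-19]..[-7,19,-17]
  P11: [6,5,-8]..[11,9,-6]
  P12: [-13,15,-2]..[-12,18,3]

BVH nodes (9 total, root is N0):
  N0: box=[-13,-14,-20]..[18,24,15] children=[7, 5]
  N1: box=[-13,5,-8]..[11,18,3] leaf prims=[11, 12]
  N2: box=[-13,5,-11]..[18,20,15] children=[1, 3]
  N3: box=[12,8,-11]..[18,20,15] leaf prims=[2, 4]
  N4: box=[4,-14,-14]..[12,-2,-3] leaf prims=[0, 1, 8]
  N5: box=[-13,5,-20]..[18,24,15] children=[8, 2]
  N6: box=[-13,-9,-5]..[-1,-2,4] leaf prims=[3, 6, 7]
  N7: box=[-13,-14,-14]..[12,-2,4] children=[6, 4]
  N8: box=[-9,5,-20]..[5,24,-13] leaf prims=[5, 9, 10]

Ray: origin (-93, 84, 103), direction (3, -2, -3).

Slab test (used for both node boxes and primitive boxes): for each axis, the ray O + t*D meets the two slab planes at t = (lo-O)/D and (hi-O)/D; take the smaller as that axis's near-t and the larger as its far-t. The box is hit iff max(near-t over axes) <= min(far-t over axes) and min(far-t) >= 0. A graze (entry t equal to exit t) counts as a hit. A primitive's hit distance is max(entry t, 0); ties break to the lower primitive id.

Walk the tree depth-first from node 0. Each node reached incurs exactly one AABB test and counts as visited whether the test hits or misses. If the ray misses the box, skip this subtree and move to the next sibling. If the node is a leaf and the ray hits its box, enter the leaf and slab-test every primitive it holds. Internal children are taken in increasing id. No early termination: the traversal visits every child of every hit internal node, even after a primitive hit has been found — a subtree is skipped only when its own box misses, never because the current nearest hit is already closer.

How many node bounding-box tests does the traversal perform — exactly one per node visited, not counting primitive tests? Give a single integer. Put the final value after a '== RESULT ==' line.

Walk:
N0 x:[80/3,37] y:[30,49] z:[88/3,41] -> hit [30,37], descend [5, 7]
  N5 x:[80/3,37] y:[30,79/2] z:[88/3,41] -> hit [30,37], descend [2, 8]
    N2 x:[80/3,37] y:[32,79/2] z:[88/3,38] -> hit [32,37], descend [1, 3]
      N1 x:[80/3,104/3] y:[33,79/2] z:[100/3,37] -> hit [100/3,104/3] leaf, test {P11(miss), P12(miss)}
      N3 x:[35,37] y:[32,38] z:[88/3,38] -> hit [35,37] leaf, test {P2(miss), P4@t=109/3}
    N8 x:[28,98/3] y:[30,79/2] z:[116/3,41] -> miss, prune
  N7 x:[80/3,35] y:[43,49] z:[33,39] -> miss, prune

Summary -> nodes [0, 5, 2, 1, 3, 8, 7]; box-tests=7; leaf-entries=2; first=P4

== RESULT ==
7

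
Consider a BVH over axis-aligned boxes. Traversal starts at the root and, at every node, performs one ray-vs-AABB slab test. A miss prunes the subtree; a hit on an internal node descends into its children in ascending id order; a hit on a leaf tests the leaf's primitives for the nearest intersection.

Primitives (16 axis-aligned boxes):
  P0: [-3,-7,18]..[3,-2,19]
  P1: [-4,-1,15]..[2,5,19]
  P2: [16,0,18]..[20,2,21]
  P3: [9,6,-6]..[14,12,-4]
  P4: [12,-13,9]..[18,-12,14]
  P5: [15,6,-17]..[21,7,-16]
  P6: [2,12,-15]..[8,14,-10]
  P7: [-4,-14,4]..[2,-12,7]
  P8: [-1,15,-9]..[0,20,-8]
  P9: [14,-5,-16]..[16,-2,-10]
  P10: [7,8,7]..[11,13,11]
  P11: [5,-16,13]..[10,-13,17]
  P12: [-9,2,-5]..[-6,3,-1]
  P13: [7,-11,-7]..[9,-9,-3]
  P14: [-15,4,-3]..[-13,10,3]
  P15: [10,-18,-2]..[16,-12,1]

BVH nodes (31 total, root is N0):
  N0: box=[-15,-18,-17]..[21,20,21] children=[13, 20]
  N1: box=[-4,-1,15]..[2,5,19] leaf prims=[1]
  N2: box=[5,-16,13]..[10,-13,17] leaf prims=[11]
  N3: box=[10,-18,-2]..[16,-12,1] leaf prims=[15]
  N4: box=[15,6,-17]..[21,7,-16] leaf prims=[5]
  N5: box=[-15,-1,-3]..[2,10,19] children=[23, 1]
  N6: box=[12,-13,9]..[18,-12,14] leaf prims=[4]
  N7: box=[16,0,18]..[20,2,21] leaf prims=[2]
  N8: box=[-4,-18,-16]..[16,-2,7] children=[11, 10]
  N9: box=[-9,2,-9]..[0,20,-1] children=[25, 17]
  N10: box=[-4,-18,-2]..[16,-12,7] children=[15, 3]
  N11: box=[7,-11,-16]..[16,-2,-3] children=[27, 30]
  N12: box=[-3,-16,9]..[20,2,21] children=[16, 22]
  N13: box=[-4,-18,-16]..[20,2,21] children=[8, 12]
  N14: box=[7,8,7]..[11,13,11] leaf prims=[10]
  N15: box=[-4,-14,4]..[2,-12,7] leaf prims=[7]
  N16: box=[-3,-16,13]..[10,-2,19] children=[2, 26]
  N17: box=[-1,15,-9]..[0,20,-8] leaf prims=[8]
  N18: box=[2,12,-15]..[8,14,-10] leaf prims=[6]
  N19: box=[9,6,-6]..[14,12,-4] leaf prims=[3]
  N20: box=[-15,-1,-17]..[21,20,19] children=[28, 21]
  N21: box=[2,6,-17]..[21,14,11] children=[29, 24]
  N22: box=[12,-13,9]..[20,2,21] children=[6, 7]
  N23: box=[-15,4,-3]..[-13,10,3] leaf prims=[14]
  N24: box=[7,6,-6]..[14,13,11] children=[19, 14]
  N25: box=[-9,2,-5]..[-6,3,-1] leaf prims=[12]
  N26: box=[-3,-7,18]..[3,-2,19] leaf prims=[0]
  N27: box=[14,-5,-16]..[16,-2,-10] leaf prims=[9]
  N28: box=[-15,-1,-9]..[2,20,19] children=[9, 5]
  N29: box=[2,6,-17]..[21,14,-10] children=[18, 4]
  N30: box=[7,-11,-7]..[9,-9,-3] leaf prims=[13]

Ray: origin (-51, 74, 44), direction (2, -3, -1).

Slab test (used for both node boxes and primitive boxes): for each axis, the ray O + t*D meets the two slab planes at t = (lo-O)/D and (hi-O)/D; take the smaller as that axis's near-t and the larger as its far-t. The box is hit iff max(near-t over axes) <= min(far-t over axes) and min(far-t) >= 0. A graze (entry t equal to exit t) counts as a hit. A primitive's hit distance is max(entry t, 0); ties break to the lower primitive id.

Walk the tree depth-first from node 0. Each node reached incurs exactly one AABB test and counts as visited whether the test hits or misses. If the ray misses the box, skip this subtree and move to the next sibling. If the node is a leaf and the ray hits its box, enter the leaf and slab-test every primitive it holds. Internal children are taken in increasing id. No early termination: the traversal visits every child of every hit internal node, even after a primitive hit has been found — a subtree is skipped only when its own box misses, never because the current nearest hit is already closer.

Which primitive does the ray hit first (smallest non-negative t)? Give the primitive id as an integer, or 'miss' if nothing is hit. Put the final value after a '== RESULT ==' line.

Walk:
N0 x:[18,36] y:[18,92/3] z:[23,61] -> hit [23,92/3], descend [13, 20]
  N13 x:[47/2,71/2] y:[24,92/3] z:[23,60] -> hit [24,92/3], descend [8, 12]
    N8 x:[47/2,67/2] y:[76/3,92/3] z:[37,60] -> miss, prune
    N12 x:[24,71/2] y:[24,30] z:[23,35] -> hit [24,30], descend [16, 22]
      N16 x:[24,61/2] y:[76/3,30] z:[25,31] -> hit [76/3,30], descend [2, 26]
        N2 x:[28,61/2] y:[29,30] z:[27,31] -> hit [29,30] leaf, test {P11@t=29}
        N26 x:[24,27] y:[76/3,27] z:[25,26] -> hit [76/3,26] leaf, test {P0@t=76/3}
      N22 x:[63/2,71/2] y:[24,29] z:[23,35] -> miss, prune
  N20 x:[18,36] y:[18,25] z:[25,61] -> hit [25,25], descend [21, 28]
    N21 x:[53/2,36] y:[20,68/3] z:[33,61] -> miss, prune
    N28 x:[18,53/2] y:[18,25] z:[25,53] -> hit [25,25], descend [5, 9]
      N5 x:[18,53/2] y:[64/3,25] z:[25,47] -> hit [25,25], descend [1, 23]
        N1 x:[47/2,53/2] y:[23,25] z:[25,29] -> hit [25,25] leaf, test {P1@t=25}
        N23 x:[18,19] y:[64/3,70/3] z:[41,47] -> miss, prune
      N9 x:[21,51/2] y:[18,24] z:[45,53] -> miss, prune

order=[0, 13, 8, 12, 16, 2, 26, 22, 20, 21, 28, 5, 1, 23, 9]  |boxes|=15  |leaves|=3  hit=P1

== RESULT ==
1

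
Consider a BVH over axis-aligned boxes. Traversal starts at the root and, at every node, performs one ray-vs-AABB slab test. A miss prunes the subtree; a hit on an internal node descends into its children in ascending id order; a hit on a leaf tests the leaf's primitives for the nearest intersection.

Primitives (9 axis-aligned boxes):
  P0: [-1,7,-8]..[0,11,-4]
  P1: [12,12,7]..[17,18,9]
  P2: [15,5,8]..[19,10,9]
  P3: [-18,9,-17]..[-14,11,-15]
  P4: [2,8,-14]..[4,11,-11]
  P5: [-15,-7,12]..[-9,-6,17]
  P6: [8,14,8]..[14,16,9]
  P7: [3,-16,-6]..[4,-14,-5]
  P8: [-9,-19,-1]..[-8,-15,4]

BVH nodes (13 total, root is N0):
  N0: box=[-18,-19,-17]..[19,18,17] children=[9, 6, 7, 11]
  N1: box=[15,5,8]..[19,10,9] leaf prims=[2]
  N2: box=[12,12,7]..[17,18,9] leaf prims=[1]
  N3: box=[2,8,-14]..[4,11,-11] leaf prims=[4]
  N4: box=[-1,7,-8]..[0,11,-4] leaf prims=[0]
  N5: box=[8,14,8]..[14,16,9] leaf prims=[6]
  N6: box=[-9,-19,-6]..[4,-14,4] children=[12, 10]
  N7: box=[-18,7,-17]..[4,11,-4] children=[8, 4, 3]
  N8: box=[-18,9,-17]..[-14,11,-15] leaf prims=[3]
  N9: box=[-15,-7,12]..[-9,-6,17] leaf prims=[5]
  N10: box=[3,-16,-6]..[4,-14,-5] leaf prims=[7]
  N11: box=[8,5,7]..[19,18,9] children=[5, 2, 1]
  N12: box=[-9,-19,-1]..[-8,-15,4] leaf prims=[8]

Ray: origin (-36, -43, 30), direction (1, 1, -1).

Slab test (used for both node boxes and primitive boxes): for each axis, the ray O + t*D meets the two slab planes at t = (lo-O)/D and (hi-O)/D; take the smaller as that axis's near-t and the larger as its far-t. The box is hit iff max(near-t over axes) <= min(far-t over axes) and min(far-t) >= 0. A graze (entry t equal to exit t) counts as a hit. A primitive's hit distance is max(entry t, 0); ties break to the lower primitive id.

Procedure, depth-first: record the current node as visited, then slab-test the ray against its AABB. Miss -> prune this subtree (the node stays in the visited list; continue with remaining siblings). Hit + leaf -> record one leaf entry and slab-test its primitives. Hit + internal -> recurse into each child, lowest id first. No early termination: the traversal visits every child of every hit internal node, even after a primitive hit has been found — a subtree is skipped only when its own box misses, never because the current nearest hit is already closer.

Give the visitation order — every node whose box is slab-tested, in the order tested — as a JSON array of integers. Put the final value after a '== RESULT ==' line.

Walk:
N0 x:[18,55] y:[24,61] z:[13,47] -> hit [24,47], descend [6, 7, 9, 11]
  N6 x:[27,40] y:[24,29] z:[26,36] -> hit [27,29], descend [10, 12]
    N10 x:[39,40] y:[27,29] z:[35,36] -> miss, prune
    N12 x:[27,28] y:[24,28] z:[26,31] -> hit [27,28] leaf, test {P8@t=27}
  N7 x:[18,40] y:[50,54] z:[34,47] -> miss, prune
  N9 x:[21,27] y:[36,37] z:[13,18] -> miss, prune
  N11 x:[44,55] y:[48,61] z:[21,23] -> miss, prune

7 AABB tests over nodes [0, 6, 10, 12, 7, 9, 11]; 1 leaf entered; closest P8.

== RESULT ==
[0, 6, 10, 12, 7, 9, 11]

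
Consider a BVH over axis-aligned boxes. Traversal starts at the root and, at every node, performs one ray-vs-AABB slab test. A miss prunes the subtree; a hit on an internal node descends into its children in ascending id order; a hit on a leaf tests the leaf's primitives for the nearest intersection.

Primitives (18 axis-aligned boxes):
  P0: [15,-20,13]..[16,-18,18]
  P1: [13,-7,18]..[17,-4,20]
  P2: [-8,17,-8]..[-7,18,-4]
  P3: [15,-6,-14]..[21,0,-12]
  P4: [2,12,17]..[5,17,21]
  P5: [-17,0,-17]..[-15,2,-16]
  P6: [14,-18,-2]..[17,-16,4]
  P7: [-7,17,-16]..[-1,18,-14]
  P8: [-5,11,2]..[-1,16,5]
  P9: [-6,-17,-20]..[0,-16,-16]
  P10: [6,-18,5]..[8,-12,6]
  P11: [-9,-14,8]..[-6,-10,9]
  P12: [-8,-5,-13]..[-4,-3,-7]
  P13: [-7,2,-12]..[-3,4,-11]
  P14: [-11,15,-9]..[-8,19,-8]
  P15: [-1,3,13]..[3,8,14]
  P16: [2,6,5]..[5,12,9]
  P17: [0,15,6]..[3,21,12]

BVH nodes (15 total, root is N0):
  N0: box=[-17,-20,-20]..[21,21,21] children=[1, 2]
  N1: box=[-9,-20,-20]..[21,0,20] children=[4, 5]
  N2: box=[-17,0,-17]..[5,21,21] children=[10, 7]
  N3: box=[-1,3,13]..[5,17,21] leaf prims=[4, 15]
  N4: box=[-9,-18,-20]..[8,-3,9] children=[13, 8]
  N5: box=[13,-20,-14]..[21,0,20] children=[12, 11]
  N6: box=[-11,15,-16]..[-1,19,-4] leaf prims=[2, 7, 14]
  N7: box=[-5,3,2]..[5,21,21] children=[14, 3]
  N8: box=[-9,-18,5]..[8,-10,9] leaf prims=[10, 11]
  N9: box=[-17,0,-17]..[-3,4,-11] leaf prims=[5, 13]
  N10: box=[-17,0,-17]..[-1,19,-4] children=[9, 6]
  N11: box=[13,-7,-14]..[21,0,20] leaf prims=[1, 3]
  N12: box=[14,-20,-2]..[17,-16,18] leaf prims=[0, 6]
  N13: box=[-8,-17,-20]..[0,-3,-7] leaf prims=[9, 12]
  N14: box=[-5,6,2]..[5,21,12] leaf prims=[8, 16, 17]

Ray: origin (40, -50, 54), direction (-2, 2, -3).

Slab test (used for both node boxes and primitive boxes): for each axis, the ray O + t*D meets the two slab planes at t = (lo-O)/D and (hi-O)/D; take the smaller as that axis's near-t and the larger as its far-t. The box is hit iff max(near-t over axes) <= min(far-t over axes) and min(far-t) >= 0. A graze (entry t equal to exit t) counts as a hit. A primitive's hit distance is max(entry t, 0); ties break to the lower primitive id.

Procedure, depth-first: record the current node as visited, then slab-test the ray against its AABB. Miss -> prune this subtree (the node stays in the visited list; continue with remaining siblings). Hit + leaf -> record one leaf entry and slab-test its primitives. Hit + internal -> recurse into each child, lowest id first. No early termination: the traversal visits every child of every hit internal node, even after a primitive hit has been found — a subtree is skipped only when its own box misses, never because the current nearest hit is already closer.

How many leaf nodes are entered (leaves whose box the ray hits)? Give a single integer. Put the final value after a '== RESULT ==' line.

Traverse from the root:
N0 x:[19/2,57/2] y:[15,71/2] z:[11,74/3] -> hit [15,74/3], descend [1, 2]
  N1 x:[19/2,49/2] y:[15,25] z:[34/3,74/3] -> hit [15,49/2], descend [4, 5]
    N4 x:[16,49/2] y:[16,47/2] z:[15,74/3] -> hit [16,47/2], descend [8, 13]
      N8 x:[16,49/2] y:[16,20] z:[15,49/3] -> hit [16,49/3] leaf, test {P10@t=16, P11(miss)}
      N13 x:[20,24] y:[33/2,47/2] z:[61/3,74/3] -> hit [61/3,47/2] leaf, test {P9(miss), P12(miss)}
    N5 x:[19/2,27/2] y:[15,25] z:[34/3,68/3] -> miss, prune
  N2 x:[35/2,57/2] y:[25,71/2] z:[11,71/3] -> miss, prune

Summary -> nodes [0, 1, 4, 8, 13, 5, 2]; box-tests=7; leaf-entries=2; first=P10

== RESULT ==
2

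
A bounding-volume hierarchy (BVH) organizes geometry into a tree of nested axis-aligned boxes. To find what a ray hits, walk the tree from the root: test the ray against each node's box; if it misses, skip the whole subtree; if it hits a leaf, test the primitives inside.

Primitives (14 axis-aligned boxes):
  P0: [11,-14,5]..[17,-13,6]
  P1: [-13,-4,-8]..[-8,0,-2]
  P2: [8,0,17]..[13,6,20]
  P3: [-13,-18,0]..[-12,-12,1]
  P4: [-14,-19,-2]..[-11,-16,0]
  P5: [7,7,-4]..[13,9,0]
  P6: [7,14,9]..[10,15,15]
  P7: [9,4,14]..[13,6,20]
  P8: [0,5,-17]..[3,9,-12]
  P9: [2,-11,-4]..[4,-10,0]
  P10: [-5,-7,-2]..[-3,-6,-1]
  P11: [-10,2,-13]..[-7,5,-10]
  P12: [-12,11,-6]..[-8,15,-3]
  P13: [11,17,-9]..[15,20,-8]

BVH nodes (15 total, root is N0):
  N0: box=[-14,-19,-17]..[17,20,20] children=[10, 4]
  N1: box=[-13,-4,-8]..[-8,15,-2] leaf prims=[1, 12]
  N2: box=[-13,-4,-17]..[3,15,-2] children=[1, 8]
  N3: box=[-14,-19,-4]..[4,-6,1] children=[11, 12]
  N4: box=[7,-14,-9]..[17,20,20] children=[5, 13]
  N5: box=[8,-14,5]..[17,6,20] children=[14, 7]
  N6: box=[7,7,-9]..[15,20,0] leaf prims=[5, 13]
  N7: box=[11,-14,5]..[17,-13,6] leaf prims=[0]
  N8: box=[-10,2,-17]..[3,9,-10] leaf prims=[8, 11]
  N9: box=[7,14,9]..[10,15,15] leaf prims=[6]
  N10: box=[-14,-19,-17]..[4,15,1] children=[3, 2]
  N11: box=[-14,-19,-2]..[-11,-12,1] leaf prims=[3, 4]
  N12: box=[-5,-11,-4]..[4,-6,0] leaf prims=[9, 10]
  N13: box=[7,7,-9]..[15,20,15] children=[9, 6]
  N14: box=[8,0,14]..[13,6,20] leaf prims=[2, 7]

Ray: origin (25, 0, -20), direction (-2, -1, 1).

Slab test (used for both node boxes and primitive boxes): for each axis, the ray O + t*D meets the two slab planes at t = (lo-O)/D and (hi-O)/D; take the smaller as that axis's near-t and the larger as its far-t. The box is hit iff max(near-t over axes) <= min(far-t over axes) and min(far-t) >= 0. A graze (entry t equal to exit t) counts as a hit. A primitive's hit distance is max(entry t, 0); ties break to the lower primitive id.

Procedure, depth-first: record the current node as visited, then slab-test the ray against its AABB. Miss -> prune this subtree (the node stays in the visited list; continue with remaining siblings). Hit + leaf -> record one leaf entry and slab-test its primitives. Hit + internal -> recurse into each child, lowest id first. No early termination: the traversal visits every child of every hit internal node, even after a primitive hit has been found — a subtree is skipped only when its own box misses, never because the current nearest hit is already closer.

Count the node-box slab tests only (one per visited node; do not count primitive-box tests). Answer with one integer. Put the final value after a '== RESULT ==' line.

Walk:
N0 x:[4,39/2] y:[-20,19] z:[3,40] -> hit [4,19], descend [4, 10]
  N4 x:[4,9] y:[-20,14] z:[11,40] -> miss, prune
  N10 x:[21/2,39/2] y:[-15,19] z:[3,21] -> hit [21/2,19], descend [2, 3]
    N2 x:[11,19] y:[-15,4] z:[3,18] -> miss, prune
    N3 x:[21/2,39/2] y:[6,19] z:[16,21] -> hit [16,19], descend [11, 12]
      N11 x:[18,39/2] y:[12,19] z:[18,21] -> hit [18,19] leaf, test {P3(miss), P4@t=18}
      N12 x:[21/2,15] y:[6,11] z:[16,20] -> miss, prune

Summary -> nodes [0, 4, 10, 2, 3, 11, 12]; box-tests=7; leaf-entries=1; first=P4

== RESULT ==
7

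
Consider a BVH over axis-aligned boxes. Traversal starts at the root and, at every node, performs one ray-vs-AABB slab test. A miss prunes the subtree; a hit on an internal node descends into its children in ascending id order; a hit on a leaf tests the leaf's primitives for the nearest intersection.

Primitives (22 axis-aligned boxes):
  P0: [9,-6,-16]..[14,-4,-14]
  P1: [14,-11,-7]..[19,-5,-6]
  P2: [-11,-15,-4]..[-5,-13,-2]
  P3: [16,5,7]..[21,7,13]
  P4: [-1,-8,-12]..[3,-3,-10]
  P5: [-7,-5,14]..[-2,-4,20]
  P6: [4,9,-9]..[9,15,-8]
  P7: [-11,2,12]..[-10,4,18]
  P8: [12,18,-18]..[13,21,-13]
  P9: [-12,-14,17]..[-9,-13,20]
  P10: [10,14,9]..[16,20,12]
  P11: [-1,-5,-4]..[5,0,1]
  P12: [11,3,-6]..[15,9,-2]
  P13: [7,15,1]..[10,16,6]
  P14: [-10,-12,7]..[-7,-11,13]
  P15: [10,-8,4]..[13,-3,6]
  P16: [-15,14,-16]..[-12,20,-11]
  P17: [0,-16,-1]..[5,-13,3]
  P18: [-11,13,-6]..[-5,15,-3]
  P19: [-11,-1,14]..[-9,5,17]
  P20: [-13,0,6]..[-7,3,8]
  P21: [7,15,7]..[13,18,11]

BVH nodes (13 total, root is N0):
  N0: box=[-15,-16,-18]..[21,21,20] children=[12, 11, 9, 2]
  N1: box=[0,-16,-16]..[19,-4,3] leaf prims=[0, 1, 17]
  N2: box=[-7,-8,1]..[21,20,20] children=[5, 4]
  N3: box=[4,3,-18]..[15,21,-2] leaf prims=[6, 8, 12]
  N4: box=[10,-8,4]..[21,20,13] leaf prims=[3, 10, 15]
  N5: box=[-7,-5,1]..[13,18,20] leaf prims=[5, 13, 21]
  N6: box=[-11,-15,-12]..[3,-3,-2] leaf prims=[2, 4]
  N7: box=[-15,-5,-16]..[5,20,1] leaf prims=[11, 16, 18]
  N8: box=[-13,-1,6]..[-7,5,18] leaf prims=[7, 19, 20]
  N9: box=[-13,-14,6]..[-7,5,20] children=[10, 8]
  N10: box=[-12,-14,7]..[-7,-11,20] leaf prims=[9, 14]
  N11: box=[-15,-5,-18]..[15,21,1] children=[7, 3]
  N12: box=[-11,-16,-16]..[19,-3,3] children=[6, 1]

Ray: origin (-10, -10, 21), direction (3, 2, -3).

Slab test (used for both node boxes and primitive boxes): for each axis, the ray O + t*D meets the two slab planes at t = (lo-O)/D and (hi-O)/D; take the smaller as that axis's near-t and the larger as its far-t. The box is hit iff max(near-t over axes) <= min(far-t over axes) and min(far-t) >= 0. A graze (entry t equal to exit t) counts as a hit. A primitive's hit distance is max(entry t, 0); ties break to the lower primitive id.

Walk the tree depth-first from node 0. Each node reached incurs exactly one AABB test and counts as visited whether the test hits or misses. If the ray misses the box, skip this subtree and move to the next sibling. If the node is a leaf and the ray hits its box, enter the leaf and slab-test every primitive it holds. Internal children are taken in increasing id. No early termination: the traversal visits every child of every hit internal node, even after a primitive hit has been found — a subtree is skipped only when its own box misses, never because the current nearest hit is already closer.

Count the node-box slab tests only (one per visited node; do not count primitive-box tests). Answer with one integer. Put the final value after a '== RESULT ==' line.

Walk:
N0 x:[-5/3,31/3] y:[-3,31/2] z:[1/3,13] -> hit [1/3,31/3], descend [2, 9, 11, 12]
  N2 x:[1,31/3] y:[1,15] z:[1/3,20/3] -> hit [1,20/3], descend [4, 5]
    N4 x:[20/3,31/3] y:[1,15] z:[8/3,17/3] -> miss, prune
    N5 x:[1,23/3] y:[5/2,14] z:[1/3,20/3] -> hit [5/2,20/3] leaf, test {P5(miss), P13(miss), P21(miss)}
  N9 x:[-1,1] y:[-2,15/2] z:[1/3,5] -> hit [1/3,1], descend [8, 10]
    N8 x:[-1,1] y:[9/2,15/2] z:[1,5] -> miss, prune
    N10 x:[-2/3,1] y:[-2,-1/2] z:[1/3,14/3] -> miss, prune
  N11 x:[-5/3,25/3] y:[5/2,31/2] z:[20/3,13] -> hit [20/3,25/3], descend [3, 7]
    N3 x:[14/3,25/3] y:[13/2,31/2] z:[23/3,13] -> hit [23/3,25/3] leaf, test {P6(miss), P8(miss), P12@t=23/3}
    N7 x:[-5/3,5] y:[5/2,15] z:[20/3,37/3] -> miss, prune
  N12 x:[-1/3,29/3] y:[-3,7/2] z:[6,37/3] -> miss, prune

Summary -> nodes [0, 2, 4, 5, 9, 8, 10, 11, 3, 7, 12]; box-tests=11; leaf-entries=2; first=P12

== RESULT ==
11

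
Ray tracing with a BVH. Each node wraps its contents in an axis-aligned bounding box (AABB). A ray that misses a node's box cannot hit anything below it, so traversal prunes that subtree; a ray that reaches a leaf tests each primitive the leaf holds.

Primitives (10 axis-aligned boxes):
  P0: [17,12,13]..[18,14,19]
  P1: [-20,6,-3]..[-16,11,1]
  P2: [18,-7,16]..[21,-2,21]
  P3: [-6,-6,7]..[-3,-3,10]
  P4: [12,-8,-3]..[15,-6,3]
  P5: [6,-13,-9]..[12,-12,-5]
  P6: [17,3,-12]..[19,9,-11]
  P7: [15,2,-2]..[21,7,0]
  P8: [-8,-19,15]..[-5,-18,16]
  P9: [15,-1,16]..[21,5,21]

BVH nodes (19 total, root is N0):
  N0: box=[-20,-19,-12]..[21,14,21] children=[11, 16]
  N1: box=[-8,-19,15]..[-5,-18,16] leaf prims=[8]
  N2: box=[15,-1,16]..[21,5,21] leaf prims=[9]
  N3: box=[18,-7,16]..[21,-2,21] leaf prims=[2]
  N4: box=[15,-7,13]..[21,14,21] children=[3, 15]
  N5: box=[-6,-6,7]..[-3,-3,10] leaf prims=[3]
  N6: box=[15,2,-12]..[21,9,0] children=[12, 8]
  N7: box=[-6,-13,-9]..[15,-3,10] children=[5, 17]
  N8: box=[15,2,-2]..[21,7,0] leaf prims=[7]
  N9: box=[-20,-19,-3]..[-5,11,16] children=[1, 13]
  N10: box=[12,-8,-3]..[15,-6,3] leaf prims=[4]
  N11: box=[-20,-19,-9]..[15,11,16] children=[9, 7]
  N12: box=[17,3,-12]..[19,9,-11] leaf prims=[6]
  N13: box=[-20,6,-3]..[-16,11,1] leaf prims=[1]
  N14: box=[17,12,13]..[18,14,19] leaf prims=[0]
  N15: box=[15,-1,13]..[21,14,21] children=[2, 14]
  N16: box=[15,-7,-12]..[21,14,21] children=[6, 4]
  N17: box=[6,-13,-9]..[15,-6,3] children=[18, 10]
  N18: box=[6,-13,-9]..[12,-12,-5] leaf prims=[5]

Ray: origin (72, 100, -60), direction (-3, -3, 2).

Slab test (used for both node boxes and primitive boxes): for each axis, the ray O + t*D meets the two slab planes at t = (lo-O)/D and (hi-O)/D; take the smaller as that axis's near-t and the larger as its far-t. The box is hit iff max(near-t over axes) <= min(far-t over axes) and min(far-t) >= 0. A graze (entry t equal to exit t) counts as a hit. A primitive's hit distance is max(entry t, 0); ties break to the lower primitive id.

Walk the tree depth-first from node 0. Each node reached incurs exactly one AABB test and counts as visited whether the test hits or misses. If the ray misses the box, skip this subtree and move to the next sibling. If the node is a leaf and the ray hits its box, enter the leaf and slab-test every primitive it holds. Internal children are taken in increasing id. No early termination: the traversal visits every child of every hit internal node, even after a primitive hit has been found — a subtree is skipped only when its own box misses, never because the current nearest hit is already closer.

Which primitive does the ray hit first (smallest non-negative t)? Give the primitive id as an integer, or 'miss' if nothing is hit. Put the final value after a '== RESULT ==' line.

Walk:
N0 x:[17,92/3] y:[86/3,119/3] z:[24,81/2] -> hit [86/3,92/3], descend [11, 16]
  N11 x:[19,92/3] y:[89/3,119/3] z:[51/2,38] -> hit [89/3,92/3], descend [7, 9]
    N7 x:[19,26] y:[103/3,113/3] z:[51/2,35] -> miss, prune
    N9 x:[77/3,92/3] y:[89/3,119/3] z:[57/2,38] -> hit [89/3,92/3], descend [1, 13]
      N1 x:[77/3,80/3] y:[118/3,119/3] z:[75/2,38] -> miss, prune
      N13 x:[88/3,92/3] y:[89/3,94/3] z:[57/2,61/2] -> hit [89/3,61/2] leaf, test {P1@t=89/3}
  N16 x:[17,19] y:[86/3,107/3] z:[24,81/2] -> miss, prune

7 AABB tests over nodes [0, 11, 7, 9, 1, 13, 16]; 1 leaf entered; closest P1.

== RESULT ==
1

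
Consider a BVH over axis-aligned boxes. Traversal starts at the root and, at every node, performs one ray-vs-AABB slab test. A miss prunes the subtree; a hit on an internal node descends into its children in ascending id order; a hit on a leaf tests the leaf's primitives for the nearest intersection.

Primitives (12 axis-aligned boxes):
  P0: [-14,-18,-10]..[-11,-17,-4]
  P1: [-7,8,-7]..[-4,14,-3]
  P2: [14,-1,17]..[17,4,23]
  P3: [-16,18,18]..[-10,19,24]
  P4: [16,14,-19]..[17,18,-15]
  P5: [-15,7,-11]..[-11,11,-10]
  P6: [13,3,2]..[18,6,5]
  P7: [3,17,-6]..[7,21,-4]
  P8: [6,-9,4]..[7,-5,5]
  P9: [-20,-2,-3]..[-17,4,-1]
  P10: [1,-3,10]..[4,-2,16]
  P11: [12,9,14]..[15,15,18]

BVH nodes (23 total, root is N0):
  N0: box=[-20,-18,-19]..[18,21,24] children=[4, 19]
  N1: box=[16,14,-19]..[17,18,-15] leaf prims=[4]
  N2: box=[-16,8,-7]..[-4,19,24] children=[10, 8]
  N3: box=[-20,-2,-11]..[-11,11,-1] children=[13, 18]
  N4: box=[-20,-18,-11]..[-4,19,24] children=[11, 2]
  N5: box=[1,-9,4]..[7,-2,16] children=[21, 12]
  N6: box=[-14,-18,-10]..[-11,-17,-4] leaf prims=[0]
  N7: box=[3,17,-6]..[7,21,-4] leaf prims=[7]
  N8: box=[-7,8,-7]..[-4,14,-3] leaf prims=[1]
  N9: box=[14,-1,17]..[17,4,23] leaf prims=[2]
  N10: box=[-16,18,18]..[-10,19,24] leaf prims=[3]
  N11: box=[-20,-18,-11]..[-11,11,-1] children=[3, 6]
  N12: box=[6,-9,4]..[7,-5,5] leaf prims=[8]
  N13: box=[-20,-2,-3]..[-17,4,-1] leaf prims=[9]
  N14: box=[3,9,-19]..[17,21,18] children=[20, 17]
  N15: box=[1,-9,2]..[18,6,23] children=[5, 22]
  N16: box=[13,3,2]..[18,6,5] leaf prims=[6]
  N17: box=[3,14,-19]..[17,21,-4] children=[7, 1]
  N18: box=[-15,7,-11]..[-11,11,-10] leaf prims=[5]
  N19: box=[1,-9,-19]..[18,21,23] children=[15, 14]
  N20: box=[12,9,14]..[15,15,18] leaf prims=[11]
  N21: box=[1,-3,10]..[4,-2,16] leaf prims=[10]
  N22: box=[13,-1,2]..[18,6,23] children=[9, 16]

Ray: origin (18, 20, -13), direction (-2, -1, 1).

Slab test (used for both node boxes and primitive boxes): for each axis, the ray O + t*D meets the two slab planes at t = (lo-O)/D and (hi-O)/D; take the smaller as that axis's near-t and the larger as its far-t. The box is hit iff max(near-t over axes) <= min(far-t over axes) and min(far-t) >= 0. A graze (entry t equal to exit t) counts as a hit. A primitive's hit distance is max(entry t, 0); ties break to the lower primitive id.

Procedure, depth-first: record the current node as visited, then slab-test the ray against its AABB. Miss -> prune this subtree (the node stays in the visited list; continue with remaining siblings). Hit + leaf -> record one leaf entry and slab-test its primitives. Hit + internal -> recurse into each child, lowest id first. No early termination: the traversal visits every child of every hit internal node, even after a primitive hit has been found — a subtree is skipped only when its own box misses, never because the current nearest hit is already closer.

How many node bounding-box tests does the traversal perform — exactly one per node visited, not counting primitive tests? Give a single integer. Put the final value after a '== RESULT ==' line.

Traverse from the root:
N0 x:[0,19] y:[-1,38] z:[-6,37] -> hit [0,19], descend [4, 19]
  N4 x:[11,19] y:[1,38] z:[2,37] -> hit [11,19], descend [2, 11]
    N2 x:[11,17] y:[1,12] z:[6,37] -> hit [11,12], descend [8, 10]
      N8 x:[11,25/2] y:[6,12] z:[6,10] -> miss, prune
      N10 x:[14,17] y:[1,2] z:[31,37] -> miss, prune
    N11 x:[29/2,19] y:[9,38] z:[2,12] -> miss, prune
  N19 x:[0,17/2] y:[-1,29] z:[-6,36] -> hit [0,17/2], descend [14, 15]
    N14 x:[1/2,15/2] y:[-1,11] z:[-6,31] -> hit [1/2,15/2], descend [17, 20]
      N17 x:[1/2,15/2] y:[-1,6] z:[-6,9] -> hit [1/2,6], descend [1, 7]
        N1 x:[1/2,1] y:[2,6] z:[-6,-2] -> miss, prune
        N7 x:[11/2,15/2] y:[-1,3] z:[7,9] -> miss, prune
      N20 x:[3/2,3] y:[5,11] z:[27,31] -> miss, prune
    N15 x:[0,17/2] y:[14,29] z:[15,36] -> miss, prune

order=[0, 4, 2, 8, 10, 11, 19, 14, 17, 1, 7, 20, 15]  |boxes|=13  |leaves|=0  hit=miss

== RESULT ==
13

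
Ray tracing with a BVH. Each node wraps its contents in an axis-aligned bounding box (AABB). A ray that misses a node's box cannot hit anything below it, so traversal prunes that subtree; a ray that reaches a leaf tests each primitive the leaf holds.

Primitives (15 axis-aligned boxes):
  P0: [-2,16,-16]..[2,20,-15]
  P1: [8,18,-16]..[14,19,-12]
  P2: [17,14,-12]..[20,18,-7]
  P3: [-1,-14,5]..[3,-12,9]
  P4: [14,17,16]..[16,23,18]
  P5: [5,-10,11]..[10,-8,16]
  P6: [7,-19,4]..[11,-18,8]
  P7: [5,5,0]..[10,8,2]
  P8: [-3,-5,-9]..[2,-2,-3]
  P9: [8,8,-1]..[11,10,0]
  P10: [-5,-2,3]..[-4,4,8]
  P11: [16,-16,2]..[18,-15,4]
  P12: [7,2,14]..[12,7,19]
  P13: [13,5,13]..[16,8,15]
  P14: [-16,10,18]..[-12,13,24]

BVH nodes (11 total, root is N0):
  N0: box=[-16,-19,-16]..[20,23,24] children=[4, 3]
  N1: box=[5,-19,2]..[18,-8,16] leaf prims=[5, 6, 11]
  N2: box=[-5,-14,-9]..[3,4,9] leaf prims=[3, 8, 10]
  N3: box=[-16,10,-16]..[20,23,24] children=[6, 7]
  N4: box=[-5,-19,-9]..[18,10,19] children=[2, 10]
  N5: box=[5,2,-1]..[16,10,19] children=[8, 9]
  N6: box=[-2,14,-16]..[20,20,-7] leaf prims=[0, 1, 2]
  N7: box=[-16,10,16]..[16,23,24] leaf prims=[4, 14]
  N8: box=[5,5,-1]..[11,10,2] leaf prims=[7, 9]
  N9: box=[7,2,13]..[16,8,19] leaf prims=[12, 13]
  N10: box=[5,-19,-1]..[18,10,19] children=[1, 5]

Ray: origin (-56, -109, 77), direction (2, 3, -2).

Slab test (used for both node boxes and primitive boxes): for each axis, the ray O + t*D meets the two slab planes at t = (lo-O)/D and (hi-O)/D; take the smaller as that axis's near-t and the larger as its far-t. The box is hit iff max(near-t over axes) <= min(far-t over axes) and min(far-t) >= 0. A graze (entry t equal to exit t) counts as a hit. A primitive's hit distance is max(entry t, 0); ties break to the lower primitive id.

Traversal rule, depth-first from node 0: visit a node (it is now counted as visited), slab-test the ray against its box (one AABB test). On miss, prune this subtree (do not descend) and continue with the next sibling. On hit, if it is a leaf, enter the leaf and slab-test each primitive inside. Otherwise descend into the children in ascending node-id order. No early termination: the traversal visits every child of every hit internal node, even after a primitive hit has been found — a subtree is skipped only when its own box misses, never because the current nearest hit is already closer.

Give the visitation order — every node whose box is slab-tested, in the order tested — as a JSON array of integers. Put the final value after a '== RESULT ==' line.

Trace the traversal:
N0 x:[20,38] y:[30,44] z:[53/2,93/2] -> hit [30,38], descend [3, 4]
  N3 x:[20,38] y:[119/3,44] z:[53/2,93/2] -> miss, prune
  N4 x:[51/2,37] y:[30,119/3] z:[29,43] -> hit [30,37], descend [2, 10]
    N2 x:[51/2,59/2] y:[95/3,113/3] z:[34,43] -> miss, prune
    N10 x:[61/2,37] y:[30,119/3] z:[29,39] -> hit [61/2,37], descend [1, 5]
      N1 x:[61/2,37] y:[30,101/3] z:[61/2,75/2] -> hit [61/2,101/3] leaf, test {P5@t=33, P6(miss), P11(miss)}
      N5 x:[61/2,36] y:[37,119/3] z:[29,39] -> miss, prune

order=[0, 3, 4, 2, 10, 1, 5]  |boxes|=7  |leaves|=1  hit=P5

== RESULT ==
[0, 3, 4, 2, 10, 1, 5]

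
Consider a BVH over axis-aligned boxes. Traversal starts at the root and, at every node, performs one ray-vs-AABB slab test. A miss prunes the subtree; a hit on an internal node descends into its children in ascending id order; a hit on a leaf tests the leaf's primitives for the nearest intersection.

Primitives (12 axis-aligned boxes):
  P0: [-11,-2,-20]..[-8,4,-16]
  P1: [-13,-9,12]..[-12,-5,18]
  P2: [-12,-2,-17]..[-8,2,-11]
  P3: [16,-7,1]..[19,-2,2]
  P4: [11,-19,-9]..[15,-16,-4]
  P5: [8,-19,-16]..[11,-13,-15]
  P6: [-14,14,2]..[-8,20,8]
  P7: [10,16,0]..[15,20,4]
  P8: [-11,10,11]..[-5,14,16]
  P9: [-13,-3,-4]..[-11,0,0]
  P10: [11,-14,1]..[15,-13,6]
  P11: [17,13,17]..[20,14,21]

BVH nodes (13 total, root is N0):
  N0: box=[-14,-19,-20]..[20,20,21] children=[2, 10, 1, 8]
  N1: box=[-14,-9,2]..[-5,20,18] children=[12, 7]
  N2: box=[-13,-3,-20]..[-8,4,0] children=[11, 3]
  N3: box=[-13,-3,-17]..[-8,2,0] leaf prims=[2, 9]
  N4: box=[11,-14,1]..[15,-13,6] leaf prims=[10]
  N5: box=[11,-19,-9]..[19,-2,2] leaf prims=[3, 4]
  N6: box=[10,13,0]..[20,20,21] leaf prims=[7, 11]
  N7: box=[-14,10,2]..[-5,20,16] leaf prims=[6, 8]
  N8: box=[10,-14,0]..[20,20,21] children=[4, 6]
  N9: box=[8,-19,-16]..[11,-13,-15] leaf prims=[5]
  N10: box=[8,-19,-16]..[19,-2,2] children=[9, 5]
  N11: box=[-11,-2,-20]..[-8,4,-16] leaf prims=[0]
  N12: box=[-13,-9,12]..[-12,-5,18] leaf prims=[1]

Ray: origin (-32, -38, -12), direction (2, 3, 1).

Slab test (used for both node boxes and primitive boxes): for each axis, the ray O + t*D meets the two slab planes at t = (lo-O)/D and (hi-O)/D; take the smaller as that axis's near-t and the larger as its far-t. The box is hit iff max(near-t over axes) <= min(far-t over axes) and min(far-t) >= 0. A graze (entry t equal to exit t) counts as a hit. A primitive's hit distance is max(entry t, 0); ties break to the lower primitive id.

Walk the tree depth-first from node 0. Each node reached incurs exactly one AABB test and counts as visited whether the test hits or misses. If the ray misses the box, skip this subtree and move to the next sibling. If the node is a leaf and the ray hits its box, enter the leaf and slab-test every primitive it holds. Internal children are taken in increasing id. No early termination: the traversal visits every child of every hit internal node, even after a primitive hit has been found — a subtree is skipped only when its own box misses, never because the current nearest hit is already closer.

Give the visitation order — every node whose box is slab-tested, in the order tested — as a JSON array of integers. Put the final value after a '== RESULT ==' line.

Traverse from the root:
N0 x:[9,26] y:[19/3,58/3] z:[-8,33] -> hit [9,58/3], descend [1, 2, 8, 10]
  N1 x:[9,27/2] y:[29/3,58/3] z:[14,30] -> miss, prune
  N2 x:[19/2,12] y:[35/3,14] z:[-8,12] -> hit [35/3,12], descend [3, 11]
    N3 x:[19/2,12] y:[35/3,40/3] z:[-5,12] -> hit [35/3,12] leaf, test {P2(miss), P9(miss)}
    N11 x:[21/2,12] y:[12,14] z:[-8,-4] -> miss, prune
  N8 x:[21,26] y:[8,58/3] z:[12,33] -> miss, prune
  N10 x:[20,51/2] y:[19/3,12] z:[-4,14] -> miss, prune

Visited [0, 1, 2, 3, 11, 8, 10]. Tests: 7 box, 1 leaf. Nearest: miss.

== RESULT ==
[0, 1, 2, 3, 11, 8, 10]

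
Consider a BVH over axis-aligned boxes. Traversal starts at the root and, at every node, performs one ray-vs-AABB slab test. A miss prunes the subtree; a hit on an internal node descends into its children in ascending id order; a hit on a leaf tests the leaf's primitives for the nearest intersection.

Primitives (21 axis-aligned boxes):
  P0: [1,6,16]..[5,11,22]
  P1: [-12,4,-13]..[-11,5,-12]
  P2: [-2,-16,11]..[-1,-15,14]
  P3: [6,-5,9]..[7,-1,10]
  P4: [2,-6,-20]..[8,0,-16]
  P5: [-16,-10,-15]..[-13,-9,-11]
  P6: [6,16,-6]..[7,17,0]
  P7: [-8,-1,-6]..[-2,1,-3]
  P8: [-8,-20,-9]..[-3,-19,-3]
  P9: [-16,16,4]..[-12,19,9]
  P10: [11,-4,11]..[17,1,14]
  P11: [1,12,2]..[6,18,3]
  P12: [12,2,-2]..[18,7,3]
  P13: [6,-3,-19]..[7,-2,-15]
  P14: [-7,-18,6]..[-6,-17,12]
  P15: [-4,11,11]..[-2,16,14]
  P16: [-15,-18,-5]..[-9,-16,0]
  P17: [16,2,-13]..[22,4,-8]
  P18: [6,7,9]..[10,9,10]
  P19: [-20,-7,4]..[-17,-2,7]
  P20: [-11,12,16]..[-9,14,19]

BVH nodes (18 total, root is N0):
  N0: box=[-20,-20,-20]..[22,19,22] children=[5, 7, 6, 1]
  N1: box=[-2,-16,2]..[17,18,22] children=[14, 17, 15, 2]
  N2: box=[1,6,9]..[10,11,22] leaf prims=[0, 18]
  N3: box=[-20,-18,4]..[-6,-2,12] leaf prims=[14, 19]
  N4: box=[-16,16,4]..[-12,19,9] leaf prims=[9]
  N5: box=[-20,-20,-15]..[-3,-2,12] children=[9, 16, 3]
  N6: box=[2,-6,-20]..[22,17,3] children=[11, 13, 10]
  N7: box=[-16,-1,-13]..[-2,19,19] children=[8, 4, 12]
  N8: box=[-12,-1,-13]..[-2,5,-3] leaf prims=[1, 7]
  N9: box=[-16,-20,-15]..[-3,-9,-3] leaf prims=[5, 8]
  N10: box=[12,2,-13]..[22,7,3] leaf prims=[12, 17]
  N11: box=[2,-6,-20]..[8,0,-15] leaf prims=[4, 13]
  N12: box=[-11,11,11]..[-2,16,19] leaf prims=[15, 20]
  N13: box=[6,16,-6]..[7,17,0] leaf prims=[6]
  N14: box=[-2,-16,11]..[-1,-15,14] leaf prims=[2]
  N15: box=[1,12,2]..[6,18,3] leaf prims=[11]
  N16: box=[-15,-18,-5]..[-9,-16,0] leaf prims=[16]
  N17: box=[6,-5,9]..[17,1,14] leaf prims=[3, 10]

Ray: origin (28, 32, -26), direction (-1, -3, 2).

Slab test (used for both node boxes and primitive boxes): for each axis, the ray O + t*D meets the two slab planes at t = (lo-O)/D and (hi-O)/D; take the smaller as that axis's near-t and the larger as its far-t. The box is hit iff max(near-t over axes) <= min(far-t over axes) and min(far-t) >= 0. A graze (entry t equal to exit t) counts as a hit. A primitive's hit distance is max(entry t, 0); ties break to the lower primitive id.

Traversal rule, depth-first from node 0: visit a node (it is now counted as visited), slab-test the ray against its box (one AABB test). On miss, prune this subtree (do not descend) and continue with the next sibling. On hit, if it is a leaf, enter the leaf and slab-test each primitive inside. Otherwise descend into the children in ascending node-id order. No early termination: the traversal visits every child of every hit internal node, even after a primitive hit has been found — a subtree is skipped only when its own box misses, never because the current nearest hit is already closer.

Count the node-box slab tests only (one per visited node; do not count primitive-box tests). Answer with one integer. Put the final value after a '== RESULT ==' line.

Traverse from the root:
N0 x:[6,48] y:[13/3,52/3] z:[3,24] -> hit [6,52/3], descend [1, 5, 6, 7]
  N1 x:[11,30] y:[14/3,16] z:[14,24] -> hit [14,16], descend [2, 14, 15, 17]
    N2 x:[18,27] y:[7,26/3] z:[35/2,24] -> miss, prune
    N14 x:[29,30] y:[47/3,16] z:[37/2,20] -> miss, prune
    N15 x:[22,27] y:[14/3,20/3] z:[14,29/2] -> miss, prune
    N17 x:[11,22] y:[31/3,37/3] z:[35/2,20] -> miss, prune
  N5 x:[31,48] y:[34/3,52/3] z:[11/2,19] -> miss, prune
  N6 x:[6,26] y:[5,38/3] z:[3,29/2] -> hit [6,38/3], descend [10, 11, 13]
    N10 x:[6,16] y:[25/3,10] z:[13/2,29/2] -> hit [25/3,10] leaf, test {P12(miss), P17(miss)}
    N11 x:[20,26] y:[32/3,38/3] z:[3,11/2] -> miss, prune
    N13 x:[21,22] y:[5,16/3] z:[10,13] -> miss, prune
  N7 x:[30,44] y:[13/3,11] z:[13/2,45/2] -> miss, prune

Visited [0, 1, 2, 14, 15, 17, 5, 6, 10, 11, 13, 7]. Tests: 12 box, 1 leaf. Nearest: miss.

== RESULT ==
12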